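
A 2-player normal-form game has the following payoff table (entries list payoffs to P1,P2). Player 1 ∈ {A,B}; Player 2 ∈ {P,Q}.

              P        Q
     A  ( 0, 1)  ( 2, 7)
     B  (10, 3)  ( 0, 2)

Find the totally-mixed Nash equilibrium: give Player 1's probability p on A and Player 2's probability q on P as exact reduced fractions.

P1 indiff ⇒ q·0+(1-q)·2 = q·10+(1-q)·0 ⇒ q(-10) = (1-q)(-2) ⇒ q = 1/6
P2 indiff ⇒ p·1+(1-p)·3 = p·7+(1-p)·2 ⇒ p(-6) = (1-p)(-1) ⇒ p = 1/7

(p,q) = (1/7, 1/6)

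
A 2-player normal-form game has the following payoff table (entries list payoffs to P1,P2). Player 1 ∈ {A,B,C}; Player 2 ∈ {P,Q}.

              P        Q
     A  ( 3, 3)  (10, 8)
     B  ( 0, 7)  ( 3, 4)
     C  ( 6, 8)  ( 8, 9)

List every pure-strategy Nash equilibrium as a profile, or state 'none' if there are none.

(A,P): not NE [P1→C gives 6>3; P2→Q gives 8>3]
(A,Q): NE
(B,P): not NE [P1→C gives 6>0]
(B,Q): not NE [P1→A gives 10>3; P2→P gives 7>4]
(C,P): not NE [P2→Q gives 9>8]
(C,Q): not NE [P1→A gives 10>8]

Nash profiles: (A,Q)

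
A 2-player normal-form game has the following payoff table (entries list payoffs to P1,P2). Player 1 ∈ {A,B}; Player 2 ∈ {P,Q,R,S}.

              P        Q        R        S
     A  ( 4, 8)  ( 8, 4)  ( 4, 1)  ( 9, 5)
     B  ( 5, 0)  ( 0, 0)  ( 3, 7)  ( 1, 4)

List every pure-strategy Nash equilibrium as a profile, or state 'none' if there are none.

(A,P): not NE [P1→B gives 5>4]
(A,Q): not NE [P2→P gives 8>4]
(A,R): not NE [P2→P gives 8>1]
(A,S): not NE [P2→P gives 8>5]
(B,P): not NE [P2→R gives 7>0]
(B,Q): not NE [P1→A gives 8>0; P2→R gives 7>0]
(B,R): not NE [P1→A gives 4>3]
(B,S): not NE [P1→A gives 9>1; P2→R gives 7>4]

No pure NE.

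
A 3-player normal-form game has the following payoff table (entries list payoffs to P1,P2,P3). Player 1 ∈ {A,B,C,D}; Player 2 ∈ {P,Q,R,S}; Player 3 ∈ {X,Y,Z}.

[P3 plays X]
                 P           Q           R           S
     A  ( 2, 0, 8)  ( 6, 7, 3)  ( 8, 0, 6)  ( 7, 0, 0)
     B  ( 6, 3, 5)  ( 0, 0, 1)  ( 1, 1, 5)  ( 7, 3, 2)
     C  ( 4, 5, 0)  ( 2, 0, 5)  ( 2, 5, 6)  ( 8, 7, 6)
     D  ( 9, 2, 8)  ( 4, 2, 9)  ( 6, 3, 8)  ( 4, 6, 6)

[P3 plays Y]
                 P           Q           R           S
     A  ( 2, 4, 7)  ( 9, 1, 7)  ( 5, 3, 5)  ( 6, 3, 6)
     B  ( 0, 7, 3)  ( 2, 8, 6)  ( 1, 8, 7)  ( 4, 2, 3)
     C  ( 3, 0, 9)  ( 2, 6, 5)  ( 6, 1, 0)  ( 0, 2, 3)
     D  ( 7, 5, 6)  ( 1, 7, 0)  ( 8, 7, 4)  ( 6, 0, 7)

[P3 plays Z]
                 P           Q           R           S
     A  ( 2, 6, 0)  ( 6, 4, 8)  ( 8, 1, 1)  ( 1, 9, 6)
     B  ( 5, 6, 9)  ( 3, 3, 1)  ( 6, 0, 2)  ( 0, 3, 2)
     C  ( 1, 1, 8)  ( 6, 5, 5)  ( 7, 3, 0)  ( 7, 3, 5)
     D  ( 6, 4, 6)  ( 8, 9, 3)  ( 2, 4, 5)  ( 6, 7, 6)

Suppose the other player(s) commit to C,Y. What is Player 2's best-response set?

u_2(P vs C,Y) = 0
u_2(Q vs C,Y) = 6
u_2(R vs C,Y) = 1
u_2(S vs C,Y) = 2
max payoff 6 at {Q}

P2 best: {Q}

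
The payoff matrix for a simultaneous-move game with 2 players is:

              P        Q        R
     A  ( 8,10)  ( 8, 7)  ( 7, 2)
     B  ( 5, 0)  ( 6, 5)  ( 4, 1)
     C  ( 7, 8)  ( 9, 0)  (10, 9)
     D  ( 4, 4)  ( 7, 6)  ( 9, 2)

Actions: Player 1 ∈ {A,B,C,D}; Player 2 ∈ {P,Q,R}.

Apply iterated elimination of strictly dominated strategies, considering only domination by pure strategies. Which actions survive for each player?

P1 drop B (A beats it: P:8>5 Q:8>6 R:7>4)
P1 drop D (C beats it: P:7>4 Q:9>7 R:10>9)
P2 drop Q (P beats it: A:10>7 C:8>0)
P1→{A,C} P2→{P,R}

Remaining: P1:{A,C} P2:{P,R}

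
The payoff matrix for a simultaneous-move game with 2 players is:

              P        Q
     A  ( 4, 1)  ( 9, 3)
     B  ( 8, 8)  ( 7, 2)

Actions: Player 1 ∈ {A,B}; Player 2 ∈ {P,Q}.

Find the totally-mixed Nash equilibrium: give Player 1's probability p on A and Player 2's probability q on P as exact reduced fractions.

P1 indiff ⇒ q·4+(1-q)·9 = q·8+(1-q)·7 ⇒ q(-4) = (1-q)(-2) ⇒ q = 1/3
P2 indiff ⇒ p·1+(1-p)·8 = p·3+(1-p)·2 ⇒ p(-2) = (1-p)(-6) ⇒ p = 3/4

(p,q) = (3/4, 1/3)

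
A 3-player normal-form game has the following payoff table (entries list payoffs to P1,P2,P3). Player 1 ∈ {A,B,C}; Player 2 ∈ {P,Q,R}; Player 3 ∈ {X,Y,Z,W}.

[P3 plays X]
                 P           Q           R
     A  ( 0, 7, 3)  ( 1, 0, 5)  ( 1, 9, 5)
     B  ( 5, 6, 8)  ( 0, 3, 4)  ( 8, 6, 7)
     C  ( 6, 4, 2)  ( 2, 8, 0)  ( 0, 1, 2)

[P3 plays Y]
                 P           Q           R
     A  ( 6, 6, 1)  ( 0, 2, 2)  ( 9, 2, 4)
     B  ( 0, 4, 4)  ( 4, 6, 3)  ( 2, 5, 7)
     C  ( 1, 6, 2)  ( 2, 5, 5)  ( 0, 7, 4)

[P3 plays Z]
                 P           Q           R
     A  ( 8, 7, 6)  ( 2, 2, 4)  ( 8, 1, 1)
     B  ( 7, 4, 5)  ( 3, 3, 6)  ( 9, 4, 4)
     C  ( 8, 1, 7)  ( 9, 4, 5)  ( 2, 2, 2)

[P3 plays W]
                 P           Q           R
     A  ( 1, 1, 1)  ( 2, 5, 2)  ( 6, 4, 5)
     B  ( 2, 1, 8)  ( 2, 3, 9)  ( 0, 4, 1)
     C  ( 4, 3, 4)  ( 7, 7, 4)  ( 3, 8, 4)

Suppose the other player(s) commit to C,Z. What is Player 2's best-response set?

u_2(P vs C,Z) = 1
u_2(Q vs C,Z) = 4
u_2(R vs C,Z) = 2
max payoff 4 at {Q}

BR_2 = {Q}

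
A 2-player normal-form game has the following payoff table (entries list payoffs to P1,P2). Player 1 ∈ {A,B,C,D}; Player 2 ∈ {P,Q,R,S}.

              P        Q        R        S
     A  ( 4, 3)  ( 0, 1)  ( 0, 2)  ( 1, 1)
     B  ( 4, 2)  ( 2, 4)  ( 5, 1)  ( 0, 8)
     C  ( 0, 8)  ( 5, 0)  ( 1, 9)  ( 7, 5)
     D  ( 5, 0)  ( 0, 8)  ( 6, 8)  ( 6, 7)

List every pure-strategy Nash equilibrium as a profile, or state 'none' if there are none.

(A,P): not NE [P1→D gives 5>4]
(A,Q): not NE [P1→C gives 5>0; P2→P gives 3>1]
(A,R): not NE [P1→D gives 6>0; P2→P gives 3>2]
(A,S): not NE [P1→C gives 7>1; P2→P gives 3>1]
(B,P): not NE [P1→D gives 5>4; P2→S gives 8>2]
(B,Q): not NE [P1→C gives 5>2; P2→S gives 8>4]
(B,R): not NE [P1→D gives 6>5; P2→S gives 8>1]
(B,S): not NE [P1→C gives 7>0]
(C,P): not NE [P1→D gives 5>0; P2→R gives 9>8]
(C,Q): not NE [P2→R gives 9>0]
(C,R): not NE [P1→D gives 6>1]
(C,S): not NE [P2→R gives 9>5]
(D,P): not NE [P2→R gives 8>0]
(D,Q): not NE [P1→C gives 5>0]
(D,R): NE
(D,S): not NE [P1→C gives 7>6; P2→R gives 8>7]

Nash profiles: (D,R)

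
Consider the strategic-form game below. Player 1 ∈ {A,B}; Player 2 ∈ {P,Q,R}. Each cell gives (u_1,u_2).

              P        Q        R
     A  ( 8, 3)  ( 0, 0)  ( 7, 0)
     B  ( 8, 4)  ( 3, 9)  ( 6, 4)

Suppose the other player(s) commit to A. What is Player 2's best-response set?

u_2(P vs A) = 3
u_2(Q vs A) = 0
u_2(R vs A) = 0
max payoff 3 at {P}

BR_2 = {P}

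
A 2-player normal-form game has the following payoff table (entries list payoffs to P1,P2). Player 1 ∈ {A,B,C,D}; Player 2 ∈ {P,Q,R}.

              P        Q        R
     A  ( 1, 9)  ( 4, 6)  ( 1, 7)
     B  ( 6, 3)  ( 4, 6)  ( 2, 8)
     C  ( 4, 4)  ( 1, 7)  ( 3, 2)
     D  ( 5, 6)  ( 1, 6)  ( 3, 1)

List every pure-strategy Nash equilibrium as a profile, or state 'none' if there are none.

No pure NE.

(A,P): not NE [P1→B gives 6>1]
(A,Q): not NE [P2→P gives 9>6]
(A,R): not NE [P1→D gives 3>1; P2→P gives 9>7]
(B,P): not NE [P2→R gives 8>3]
(B,Q): not NE [P2→R gives 8>6]
(B,R): not NE [P1→D gives 3>2]
(C,P): not NE [P1→B gives 6>4; P2→Q gives 7>4]
(C,Q): not NE [P1→B gives 4>1]
(C,R): not NE [P2→Q gives 7>2]
(D,P): not NE [P1→B gives 6>5]
(D,Q): not NE [P1→B gives 4>1]
(D,R): not NE [P2→Q gives 6>1]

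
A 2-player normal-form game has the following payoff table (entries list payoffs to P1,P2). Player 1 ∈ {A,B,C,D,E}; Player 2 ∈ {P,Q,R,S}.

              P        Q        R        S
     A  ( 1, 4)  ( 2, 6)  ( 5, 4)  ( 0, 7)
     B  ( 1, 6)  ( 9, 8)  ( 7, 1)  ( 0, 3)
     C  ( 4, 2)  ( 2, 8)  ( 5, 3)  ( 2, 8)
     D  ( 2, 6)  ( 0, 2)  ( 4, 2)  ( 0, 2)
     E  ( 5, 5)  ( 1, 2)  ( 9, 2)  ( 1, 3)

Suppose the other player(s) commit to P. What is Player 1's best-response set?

u_1(A vs P) = 1
u_1(B vs P) = 1
u_1(C vs P) = 4
u_1(D vs P) = 2
u_1(E vs P) = 5
max payoff 5 at {E}

argmax u_1 = {E}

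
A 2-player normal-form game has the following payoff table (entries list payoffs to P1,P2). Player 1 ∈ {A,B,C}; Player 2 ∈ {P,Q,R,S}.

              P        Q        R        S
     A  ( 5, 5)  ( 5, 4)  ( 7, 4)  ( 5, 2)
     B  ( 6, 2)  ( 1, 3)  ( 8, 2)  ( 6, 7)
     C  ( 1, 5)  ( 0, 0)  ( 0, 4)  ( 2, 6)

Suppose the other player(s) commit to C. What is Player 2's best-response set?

argmax u_2 = {S}

u_2(P vs C) = 5
u_2(Q vs C) = 0
u_2(R vs C) = 4
u_2(S vs C) = 6
max payoff 6 at {S}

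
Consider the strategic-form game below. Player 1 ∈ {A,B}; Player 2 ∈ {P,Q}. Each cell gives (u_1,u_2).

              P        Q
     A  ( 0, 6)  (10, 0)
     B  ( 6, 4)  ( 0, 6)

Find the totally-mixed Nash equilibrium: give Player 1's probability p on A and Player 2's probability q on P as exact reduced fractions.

P1 indiff ⇒ q·0+(1-q)·10 = q·6+(1-q)·0 ⇒ q(-6) = (1-q)(-10) ⇒ q = 5/8
P2 indiff ⇒ p·6+(1-p)·4 = p·0+(1-p)·6 ⇒ p(6) = (1-p)(2) ⇒ p = 1/4

P1 mixes 1/4 on A; P2 mixes 5/8 on P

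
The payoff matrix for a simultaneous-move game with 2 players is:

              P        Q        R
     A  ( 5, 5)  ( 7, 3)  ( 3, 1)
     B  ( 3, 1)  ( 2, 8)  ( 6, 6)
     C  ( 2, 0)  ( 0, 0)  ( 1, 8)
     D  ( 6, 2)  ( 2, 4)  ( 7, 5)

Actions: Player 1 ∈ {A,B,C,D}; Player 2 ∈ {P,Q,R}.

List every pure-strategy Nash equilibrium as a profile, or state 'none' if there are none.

NE set: (D,R)

(A,P): not NE [P1→D gives 6>5]
(A,Q): not NE [P2→P gives 5>3]
(A,R): not NE [P1→D gives 7>3; P2→P gives 5>1]
(B,P): not NE [P1→D gives 6>3; P2→Q gives 8>1]
(B,Q): not NE [P1→A gives 7>2]
(B,R): not NE [P1→D gives 7>6; P2→Q gives 8>6]
(C,P): not NE [P1→D gives 6>2; P2→R gives 8>0]
(C,Q): not NE [P1→A gives 7>0; P2→R gives 8>0]
(C,R): not NE [P1→D gives 7>1]
(D,P): not NE [P2→R gives 5>2]
(D,Q): not NE [P1→A gives 7>2; P2→R gives 5>4]
(D,R): NE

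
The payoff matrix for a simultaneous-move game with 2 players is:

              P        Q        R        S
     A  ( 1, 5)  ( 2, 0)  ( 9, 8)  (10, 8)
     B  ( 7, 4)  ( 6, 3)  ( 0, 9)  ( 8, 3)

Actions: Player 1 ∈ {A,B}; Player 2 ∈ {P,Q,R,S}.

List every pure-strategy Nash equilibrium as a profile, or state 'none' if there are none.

PSNE = {(A,R), (A,S)}

(A,P): not NE [P1→B gives 7>1; P2→S gives 8>5]
(A,Q): not NE [P1→B gives 6>2; P2→S gives 8>0]
(A,R): NE
(A,S): NE
(B,P): not NE [P2→R gives 9>4]
(B,Q): not NE [P2→R gives 9>3]
(B,R): not NE [P1→A gives 9>0]
(B,S): not NE [P1→A gives 10>8; P2→R gives 9>3]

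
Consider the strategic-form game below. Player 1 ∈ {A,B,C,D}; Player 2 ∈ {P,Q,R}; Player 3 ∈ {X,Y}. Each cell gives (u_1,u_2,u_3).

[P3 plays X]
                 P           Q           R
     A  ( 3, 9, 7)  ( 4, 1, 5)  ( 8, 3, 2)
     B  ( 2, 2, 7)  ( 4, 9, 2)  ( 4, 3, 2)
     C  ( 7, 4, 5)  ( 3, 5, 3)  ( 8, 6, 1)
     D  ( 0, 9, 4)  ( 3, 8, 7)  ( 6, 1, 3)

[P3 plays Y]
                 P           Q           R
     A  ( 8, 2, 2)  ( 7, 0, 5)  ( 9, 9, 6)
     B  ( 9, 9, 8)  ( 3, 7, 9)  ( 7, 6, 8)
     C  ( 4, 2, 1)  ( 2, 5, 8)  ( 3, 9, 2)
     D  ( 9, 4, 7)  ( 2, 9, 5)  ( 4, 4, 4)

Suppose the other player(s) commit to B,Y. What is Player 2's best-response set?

argmax u_2 = {P}

u_2(P vs B,Y) = 9
u_2(Q vs B,Y) = 7
u_2(R vs B,Y) = 6
max payoff 9 at {P}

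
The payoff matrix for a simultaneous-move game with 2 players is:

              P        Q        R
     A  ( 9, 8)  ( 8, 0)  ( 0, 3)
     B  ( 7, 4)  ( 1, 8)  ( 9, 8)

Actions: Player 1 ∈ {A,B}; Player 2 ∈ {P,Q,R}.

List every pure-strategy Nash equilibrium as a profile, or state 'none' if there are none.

Nash profiles: (A,P), (B,R)

(A,P): NE
(A,Q): not NE [P2→P gives 8>0]
(A,R): not NE [P1→B gives 9>0; P2→P gives 8>3]
(B,P): not NE [P1→A gives 9>7; P2→R gives 8>4]
(B,Q): not NE [P1→A gives 8>1]
(B,R): NE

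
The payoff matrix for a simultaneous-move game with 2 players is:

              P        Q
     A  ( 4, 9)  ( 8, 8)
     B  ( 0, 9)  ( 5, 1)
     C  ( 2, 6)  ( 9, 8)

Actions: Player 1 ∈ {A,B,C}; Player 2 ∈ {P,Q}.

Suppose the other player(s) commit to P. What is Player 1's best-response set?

u_1(A vs P) = 4
u_1(B vs P) = 0
u_1(C vs P) = 2
max payoff 4 at {A}

argmax u_1 = {A}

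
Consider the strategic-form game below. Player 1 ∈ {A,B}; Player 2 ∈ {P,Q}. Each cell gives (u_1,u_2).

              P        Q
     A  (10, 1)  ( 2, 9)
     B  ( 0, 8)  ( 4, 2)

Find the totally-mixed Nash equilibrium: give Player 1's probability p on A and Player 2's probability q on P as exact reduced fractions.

p=3/7, q=1/6

P1 indiff ⇒ q·10+(1-q)·2 = q·0+(1-q)·4 ⇒ q(10) = (1-q)(2) ⇒ q = 1/6
P2 indiff ⇒ p·1+(1-p)·8 = p·9+(1-p)·2 ⇒ p(-8) = (1-p)(-6) ⇒ p = 3/7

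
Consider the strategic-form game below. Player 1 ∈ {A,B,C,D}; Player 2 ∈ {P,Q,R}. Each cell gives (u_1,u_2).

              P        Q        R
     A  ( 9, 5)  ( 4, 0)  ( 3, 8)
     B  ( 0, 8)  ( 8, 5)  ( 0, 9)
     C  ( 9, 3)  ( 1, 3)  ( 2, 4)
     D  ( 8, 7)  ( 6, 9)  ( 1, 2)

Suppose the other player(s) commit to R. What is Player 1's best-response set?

u_1(A vs R) = 3
u_1(B vs R) = 0
u_1(C vs R) = 2
u_1(D vs R) = 1
max payoff 3 at {A}

P1 best: {A}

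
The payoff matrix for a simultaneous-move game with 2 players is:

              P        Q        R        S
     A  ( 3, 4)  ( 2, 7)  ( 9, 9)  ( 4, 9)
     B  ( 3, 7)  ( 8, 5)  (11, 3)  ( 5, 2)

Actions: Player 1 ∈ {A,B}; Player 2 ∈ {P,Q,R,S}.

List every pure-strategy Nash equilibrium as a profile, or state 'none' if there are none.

NE set: (B,P)

(A,P): not NE [P2→S gives 9>4]
(A,Q): not NE [P1→B gives 8>2; P2→S gives 9>7]
(A,R): not NE [P1→B gives 11>9]
(A,S): not NE [P1→B gives 5>4]
(B,P): NE
(B,Q): not NE [P2→P gives 7>5]
(B,R): not NE [P2→P gives 7>3]
(B,S): not NE [P2→P gives 7>2]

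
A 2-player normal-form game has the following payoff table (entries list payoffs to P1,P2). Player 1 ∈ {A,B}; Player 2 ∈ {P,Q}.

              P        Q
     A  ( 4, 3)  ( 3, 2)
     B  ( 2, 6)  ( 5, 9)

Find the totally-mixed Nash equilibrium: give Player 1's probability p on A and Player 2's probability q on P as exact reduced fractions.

P1 indiff ⇒ q·4+(1-q)·3 = q·2+(1-q)·5 ⇒ q(2) = (1-q)(2) ⇒ q = 1/2
P2 indiff ⇒ p·3+(1-p)·6 = p·2+(1-p)·9 ⇒ p(1) = (1-p)(3) ⇒ p = 3/4

P1 mixes 3/4 on A; P2 mixes 1/2 on P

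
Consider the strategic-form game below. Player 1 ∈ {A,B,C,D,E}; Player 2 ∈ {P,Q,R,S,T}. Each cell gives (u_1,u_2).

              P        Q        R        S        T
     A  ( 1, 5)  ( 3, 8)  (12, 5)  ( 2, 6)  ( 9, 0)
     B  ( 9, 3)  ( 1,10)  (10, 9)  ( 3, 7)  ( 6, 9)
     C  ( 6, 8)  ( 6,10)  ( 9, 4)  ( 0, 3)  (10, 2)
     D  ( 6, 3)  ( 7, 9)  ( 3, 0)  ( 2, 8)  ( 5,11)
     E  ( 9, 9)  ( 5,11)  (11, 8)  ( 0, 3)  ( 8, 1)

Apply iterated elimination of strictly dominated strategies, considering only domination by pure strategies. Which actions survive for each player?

Survivors P1:{C,D} P2:{Q,T}

P2 drop P (Q beats it: A:8>5 B:10>3 C:10>8 D:9>3 E:11>9)
P2 drop R (Q beats it: A:8>5 B:10>9 C:10>4 D:9>0 E:11>8)
P2 drop S (Q beats it: A:8>6 B:10>7 C:10>3 D:9>8 E:11>3)
P1 drop A (C beats it: Q:6>3 T:10>9)
P1 drop B (C beats it: Q:6>1 T:10>6)
P1 drop E (C beats it: Q:6>5 T:10>8)
P1→{C,D} P2→{Q,T}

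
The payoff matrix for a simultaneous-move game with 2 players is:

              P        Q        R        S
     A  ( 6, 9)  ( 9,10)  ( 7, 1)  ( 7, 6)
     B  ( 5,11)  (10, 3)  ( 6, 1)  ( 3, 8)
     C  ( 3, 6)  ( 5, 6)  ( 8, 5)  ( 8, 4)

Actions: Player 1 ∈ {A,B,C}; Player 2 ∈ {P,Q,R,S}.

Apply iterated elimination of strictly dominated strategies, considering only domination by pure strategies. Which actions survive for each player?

P2 drop R (P beats it: A:9>1 B:11>1 C:6>5)
P2 drop S (P beats it: A:9>6 B:11>8 C:6>4)
P1 drop C (A beats it: P:6>3 Q:9>5)
P1→{A,B} P2→{P,Q}

Remaining: P1:{A,B} P2:{P,Q}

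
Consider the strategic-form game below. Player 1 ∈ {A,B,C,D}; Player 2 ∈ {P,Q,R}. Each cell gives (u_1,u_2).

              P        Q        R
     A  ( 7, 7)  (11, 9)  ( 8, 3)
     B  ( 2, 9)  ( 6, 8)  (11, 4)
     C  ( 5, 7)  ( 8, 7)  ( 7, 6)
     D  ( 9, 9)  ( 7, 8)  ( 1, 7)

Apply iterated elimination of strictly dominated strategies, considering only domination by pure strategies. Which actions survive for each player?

P1 drop C (A beats it: P:7>5 Q:11>8 R:8>7)
P2 drop R (P beats it: A:7>3 B:9>4 D:9>7)
P1 drop B (A beats it: P:7>2 Q:11>6)
P1→{A,D} P2→{P,Q}

Survivors P1:{A,D} P2:{P,Q}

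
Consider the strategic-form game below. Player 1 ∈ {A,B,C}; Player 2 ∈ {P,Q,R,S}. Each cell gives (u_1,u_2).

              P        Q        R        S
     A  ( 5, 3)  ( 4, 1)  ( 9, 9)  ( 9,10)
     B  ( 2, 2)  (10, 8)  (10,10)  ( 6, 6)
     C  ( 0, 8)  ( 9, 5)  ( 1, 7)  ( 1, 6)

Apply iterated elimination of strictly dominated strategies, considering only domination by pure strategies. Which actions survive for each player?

Remaining: P1:{A,B} P2:{R,S}

P1 drop C (B beats it: P:2>0 Q:10>9 R:10>1 S:6>1)
P2 drop P (R beats it: A:9>3 B:10>2)
P2 drop Q (R beats it: A:9>1 B:10>8)
P1→{A,B} P2→{R,S}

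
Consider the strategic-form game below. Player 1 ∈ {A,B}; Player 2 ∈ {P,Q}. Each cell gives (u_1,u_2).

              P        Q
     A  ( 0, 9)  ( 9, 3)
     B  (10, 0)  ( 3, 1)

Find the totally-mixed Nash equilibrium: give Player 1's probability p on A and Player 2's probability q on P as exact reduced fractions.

P1 mixes 1/7 on A; P2 mixes 3/8 on P

P1 indiff ⇒ q·0+(1-q)·9 = q·10+(1-q)·3 ⇒ q(-10) = (1-q)(-6) ⇒ q = 3/8
P2 indiff ⇒ p·9+(1-p)·0 = p·3+(1-p)·1 ⇒ p(6) = (1-p)(1) ⇒ p = 1/7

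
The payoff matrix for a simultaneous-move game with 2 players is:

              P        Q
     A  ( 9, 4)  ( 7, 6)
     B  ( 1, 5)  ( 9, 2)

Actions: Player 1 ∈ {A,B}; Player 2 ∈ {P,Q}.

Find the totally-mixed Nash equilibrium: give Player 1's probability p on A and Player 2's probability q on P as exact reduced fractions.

(p,q) = (3/5, 1/5)

P1 indiff ⇒ q·9+(1-q)·7 = q·1+(1-q)·9 ⇒ q(8) = (1-q)(2) ⇒ q = 1/5
P2 indiff ⇒ p·4+(1-p)·5 = p·6+(1-p)·2 ⇒ p(-2) = (1-p)(-3) ⇒ p = 3/5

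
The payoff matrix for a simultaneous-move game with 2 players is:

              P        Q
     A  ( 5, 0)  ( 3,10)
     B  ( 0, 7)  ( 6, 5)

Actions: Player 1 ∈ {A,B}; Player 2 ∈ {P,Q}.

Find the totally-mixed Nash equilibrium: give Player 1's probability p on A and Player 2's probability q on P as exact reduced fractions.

(p,q) = (1/6, 3/8)

P1 indiff ⇒ q·5+(1-q)·3 = q·0+(1-q)·6 ⇒ q(5) = (1-q)(3) ⇒ q = 3/8
P2 indiff ⇒ p·0+(1-p)·7 = p·10+(1-p)·5 ⇒ p(-10) = (1-p)(-2) ⇒ p = 1/6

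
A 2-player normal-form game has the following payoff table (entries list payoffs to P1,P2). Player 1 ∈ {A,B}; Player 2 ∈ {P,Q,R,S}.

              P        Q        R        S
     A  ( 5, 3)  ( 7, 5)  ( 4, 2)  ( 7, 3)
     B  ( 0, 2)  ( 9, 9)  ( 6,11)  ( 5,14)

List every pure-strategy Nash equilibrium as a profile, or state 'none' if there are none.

PSNE: ∅

(A,P): not NE [P2→Q gives 5>3]
(A,Q): not NE [P1→B gives 9>7]
(A,R): not NE [P1→B gives 6>4; P2→Q gives 5>2]
(A,S): not NE [P2→Q gives 5>3]
(B,P): not NE [P1→A gives 5>0; P2→S gives 14>2]
(B,Q): not NE [P2→S gives 14>9]
(B,R): not NE [P2→S gives 14>11]
(B,S): not NE [P1→A gives 7>5]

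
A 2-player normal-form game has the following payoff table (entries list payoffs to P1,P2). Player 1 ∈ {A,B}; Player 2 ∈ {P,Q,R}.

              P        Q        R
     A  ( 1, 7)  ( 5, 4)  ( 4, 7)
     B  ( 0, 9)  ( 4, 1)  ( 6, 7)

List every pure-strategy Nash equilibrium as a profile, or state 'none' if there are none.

(A,P): NE
(A,Q): not NE [P2→R gives 7>4]
(A,R): not NE [P1→B gives 6>4]
(B,P): not NE [P1→A gives 1>0]
(B,Q): not NE [P1→A gives 5>4; P2→P gives 9>1]
(B,R): not NE [P2→P gives 9>7]

NE set: (A,P)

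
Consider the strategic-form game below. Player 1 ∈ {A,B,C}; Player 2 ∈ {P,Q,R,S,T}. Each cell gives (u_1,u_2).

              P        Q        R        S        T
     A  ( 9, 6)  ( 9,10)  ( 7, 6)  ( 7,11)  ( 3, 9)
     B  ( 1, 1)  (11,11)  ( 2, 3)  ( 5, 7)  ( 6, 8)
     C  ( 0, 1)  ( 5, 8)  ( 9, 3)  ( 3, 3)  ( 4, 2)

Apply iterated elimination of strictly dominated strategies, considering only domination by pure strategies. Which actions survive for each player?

P2 drop P (Q beats it: A:10>6 B:11>1 C:8>1)
P2 drop R (Q beats it: A:10>6 B:11>3 C:8>3)
P1 drop C (B beats it: Q:11>5 S:5>3 T:6>4)
P2 drop T (Q beats it: A:10>9 B:11>8)
P1→{A,B} P2→{Q,S}

Remaining: P1:{A,B} P2:{Q,S}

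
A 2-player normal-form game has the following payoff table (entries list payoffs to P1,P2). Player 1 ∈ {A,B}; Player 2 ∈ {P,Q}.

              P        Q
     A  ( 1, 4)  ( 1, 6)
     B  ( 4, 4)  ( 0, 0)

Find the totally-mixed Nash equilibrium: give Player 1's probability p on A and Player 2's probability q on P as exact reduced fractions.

P1 indiff ⇒ q·1+(1-q)·1 = q·4+(1-q)·0 ⇒ q(-3) = (1-q)(-1) ⇒ q = 1/4
P2 indiff ⇒ p·4+(1-p)·4 = p·6+(1-p)·0 ⇒ p(-2) = (1-p)(-4) ⇒ p = 2/3

P1 mixes 2/3 on A; P2 mixes 1/4 on P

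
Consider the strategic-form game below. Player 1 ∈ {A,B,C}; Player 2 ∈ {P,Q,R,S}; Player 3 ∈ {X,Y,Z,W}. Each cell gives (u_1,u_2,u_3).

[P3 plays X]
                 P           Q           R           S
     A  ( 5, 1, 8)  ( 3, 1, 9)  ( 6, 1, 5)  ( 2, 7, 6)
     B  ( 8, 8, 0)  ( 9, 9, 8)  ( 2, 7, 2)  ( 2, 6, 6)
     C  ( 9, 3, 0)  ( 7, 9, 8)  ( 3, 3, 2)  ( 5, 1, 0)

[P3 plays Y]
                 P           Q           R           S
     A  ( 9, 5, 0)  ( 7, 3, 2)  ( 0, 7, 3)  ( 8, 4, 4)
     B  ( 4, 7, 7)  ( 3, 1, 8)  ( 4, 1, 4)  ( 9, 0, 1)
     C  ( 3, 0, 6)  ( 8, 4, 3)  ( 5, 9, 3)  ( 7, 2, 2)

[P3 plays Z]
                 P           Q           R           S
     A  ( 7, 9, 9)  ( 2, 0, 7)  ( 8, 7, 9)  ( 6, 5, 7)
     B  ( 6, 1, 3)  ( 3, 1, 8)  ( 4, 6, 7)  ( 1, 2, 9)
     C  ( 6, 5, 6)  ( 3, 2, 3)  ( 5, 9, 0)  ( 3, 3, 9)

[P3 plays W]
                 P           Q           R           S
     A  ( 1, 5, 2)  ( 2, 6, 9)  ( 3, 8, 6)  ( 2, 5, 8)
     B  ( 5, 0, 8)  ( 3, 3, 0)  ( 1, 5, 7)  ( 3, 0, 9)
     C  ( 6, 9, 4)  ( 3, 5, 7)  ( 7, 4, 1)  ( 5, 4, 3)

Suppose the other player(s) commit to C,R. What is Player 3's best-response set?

u_3(X vs C,R) = 2
u_3(Y vs C,R) = 3
u_3(Z vs C,R) = 0
u_3(W vs C,R) = 1
max payoff 3 at {Y}

P3 best: {Y}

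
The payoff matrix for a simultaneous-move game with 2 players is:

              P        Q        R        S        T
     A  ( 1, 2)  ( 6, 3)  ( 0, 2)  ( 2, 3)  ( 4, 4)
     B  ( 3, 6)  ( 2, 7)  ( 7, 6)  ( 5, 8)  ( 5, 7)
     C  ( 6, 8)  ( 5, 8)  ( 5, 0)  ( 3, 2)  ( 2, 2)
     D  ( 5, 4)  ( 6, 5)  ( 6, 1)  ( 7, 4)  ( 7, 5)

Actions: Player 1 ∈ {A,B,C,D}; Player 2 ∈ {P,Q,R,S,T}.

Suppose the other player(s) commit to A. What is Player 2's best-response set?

u_2(P vs A) = 2
u_2(Q vs A) = 3
u_2(R vs A) = 2
u_2(S vs A) = 3
u_2(T vs A) = 4
max payoff 4 at {T}

P2 best: {T}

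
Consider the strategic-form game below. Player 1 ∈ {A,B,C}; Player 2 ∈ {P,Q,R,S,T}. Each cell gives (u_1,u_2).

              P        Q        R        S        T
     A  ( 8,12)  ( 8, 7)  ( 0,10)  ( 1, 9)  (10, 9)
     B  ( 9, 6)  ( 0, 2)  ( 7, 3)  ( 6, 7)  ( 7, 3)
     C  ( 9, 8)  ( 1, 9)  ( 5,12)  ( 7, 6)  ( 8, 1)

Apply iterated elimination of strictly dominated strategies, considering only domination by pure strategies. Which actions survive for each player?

IESDS → P1:{B,C} P2:{P,R,S}

P2 drop Q (R beats it: A:10>7 B:3>2 C:12>9)
P2 drop T (P beats it: A:12>9 B:6>3 C:8>1)
P1 drop A (B beats it: P:9>8 R:7>0 S:6>1)
P1→{B,C} P2→{P,R,S}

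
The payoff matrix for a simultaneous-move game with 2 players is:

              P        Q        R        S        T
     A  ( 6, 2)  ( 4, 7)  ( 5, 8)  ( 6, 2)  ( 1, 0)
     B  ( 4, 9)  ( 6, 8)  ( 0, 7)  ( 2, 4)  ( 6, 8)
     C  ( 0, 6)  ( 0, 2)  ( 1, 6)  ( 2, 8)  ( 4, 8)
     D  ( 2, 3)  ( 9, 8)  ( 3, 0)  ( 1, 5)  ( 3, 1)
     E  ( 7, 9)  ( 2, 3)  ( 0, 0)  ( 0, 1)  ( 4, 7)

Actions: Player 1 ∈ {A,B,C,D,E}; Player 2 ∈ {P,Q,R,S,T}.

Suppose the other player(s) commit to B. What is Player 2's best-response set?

u_2(P vs B) = 9
u_2(Q vs B) = 8
u_2(R vs B) = 7
u_2(S vs B) = 4
u_2(T vs B) = 8
max payoff 9 at {P}

BR_2 = {P}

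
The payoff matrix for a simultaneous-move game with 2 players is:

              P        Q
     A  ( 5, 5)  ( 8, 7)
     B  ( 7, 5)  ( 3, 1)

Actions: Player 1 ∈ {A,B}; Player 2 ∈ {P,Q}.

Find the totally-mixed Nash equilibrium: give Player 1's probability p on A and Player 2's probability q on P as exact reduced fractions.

(p,q) = (2/3, 5/7)

P1 indiff ⇒ q·5+(1-q)·8 = q·7+(1-q)·3 ⇒ q(-2) = (1-q)(-5) ⇒ q = 5/7
P2 indiff ⇒ p·5+(1-p)·5 = p·7+(1-p)·1 ⇒ p(-2) = (1-p)(-4) ⇒ p = 2/3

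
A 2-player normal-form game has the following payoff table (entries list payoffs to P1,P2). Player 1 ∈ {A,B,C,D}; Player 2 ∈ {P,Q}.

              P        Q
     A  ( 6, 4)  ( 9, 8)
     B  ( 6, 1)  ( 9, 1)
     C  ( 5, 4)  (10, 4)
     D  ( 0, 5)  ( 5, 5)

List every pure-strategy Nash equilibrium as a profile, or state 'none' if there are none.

Nash profiles: (B,P), (C,Q)

(A,P): not NE [P2→Q gives 8>4]
(A,Q): not NE [P1→C gives 10>9]
(B,P): NE
(B,Q): not NE [P1→C gives 10>9]
(C,P): not NE [P1→B gives 6>5]
(C,Q): NE
(D,P): not NE [P1→B gives 6>0]
(D,Q): not NE [P1→C gives 10>5]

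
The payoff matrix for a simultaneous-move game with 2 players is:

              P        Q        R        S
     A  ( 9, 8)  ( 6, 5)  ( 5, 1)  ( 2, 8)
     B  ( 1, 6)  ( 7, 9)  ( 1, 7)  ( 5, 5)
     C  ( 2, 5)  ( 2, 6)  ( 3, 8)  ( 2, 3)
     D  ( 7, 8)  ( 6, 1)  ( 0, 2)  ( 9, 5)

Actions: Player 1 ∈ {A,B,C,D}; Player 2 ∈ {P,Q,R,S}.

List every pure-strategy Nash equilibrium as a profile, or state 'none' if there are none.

PSNE = {(A,P), (B,Q)}

(A,P): NE
(A,Q): not NE [P1→B gives 7>6; P2→S gives 8>5]
(A,R): not NE [P2→S gives 8>1]
(A,S): not NE [P1→D gives 9>2]
(B,P): not NE [P1→A gives 9>1; P2→Q gives 9>6]
(B,Q): NE
(B,R): not NE [P1→A gives 5>1; P2→Q gives 9>7]
(B,S): not NE [P1→D gives 9>5; P2→Q gives 9>5]
(C,P): not NE [P1→A gives 9>2; P2→R gives 8>5]
(C,Q): not NE [P1→B gives 7>2; P2→R gives 8>6]
(C,R): not NE [P1→A gives 5>3]
(C,S): not NE [P1→D gives 9>2; P2→R gives 8>3]
(D,P): not NE [P1→A gives 9>7]
(D,Q): not NE [P1→B gives 7>6; P2→P gives 8>1]
(D,R): not NE [P1→A gives 5>0; P2→P gives 8>2]
(D,S): not NE [P2→P gives 8>5]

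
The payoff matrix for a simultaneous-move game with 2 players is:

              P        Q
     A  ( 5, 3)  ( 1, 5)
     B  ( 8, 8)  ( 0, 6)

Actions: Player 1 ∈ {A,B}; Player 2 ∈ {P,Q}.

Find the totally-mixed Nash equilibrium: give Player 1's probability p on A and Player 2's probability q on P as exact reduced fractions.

P1 indiff ⇒ q·5+(1-q)·1 = q·8+(1-q)·0 ⇒ q(-3) = (1-q)(-1) ⇒ q = 1/4
P2 indiff ⇒ p·3+(1-p)·8 = p·5+(1-p)·6 ⇒ p(-2) = (1-p)(-2) ⇒ p = 1/2

(p,q) = (1/2, 1/4)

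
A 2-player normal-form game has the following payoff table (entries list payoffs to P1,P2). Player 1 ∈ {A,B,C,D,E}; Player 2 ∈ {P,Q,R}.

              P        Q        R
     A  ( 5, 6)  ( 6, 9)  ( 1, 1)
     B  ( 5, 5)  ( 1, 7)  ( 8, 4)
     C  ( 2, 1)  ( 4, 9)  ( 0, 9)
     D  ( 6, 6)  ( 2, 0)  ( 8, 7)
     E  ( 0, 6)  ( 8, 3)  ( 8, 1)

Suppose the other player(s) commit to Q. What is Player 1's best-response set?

BR_1 = {E}

u_1(A vs Q) = 6
u_1(B vs Q) = 1
u_1(C vs Q) = 4
u_1(D vs Q) = 2
u_1(E vs Q) = 8
max payoff 8 at {E}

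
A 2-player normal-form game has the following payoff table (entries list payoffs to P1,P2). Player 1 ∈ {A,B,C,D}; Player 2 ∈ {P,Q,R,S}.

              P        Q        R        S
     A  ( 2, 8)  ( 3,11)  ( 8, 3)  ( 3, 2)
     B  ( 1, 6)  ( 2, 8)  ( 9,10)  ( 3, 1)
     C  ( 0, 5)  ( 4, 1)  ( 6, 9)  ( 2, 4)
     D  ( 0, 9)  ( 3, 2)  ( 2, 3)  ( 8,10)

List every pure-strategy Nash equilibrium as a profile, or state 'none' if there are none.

(A,P): not NE [P2→Q gives 11>8]
(A,Q): not NE [P1→C gives 4>3]
(A,R): not NE [P1→B gives 9>8; P2→Q gives 11>3]
(A,S): not NE [P1→D gives 8>3; P2→Q gives 11>2]
(B,P): not NE [P1→A gives 2>1; P2→R gives 10>6]
(B,Q): not NE [P1→C gives 4>2; P2→R gives 10>8]
(B,R): NE
(B,S): not NE [P1→D gives 8>3; P2→R gives 10>1]
(C,P): not NE [P1→A gives 2>0; P2→R gives 9>5]
(C,Q): not NE [P2→R gives 9>1]
(C,R): not NE [P1→B gives 9>6]
(C,S): not NE [P1→D gives 8>2; P2→R gives 9>4]
(D,P): not NE [P1→A gives 2>0; P2→S gives 10>9]
(D,Q): not NE [P1→C gives 4>3; P2→S gives 10>2]
(D,R): not NE [P1→B gives 9>2; P2→S gives 10>3]
(D,S): NE

Nash profiles: (B,R), (D,S)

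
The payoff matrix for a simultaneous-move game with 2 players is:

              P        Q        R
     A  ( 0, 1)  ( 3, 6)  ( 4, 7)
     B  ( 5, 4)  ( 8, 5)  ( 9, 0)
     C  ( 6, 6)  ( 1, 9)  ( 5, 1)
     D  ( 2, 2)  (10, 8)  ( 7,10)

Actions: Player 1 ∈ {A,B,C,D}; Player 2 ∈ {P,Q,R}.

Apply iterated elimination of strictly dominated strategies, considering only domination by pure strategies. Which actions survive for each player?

IESDS → P1:{B,D} P2:{Q,R}

P1 drop A (B beats it: P:5>0 Q:8>3 R:9>4)
P2 drop P (Q beats it: B:5>4 C:9>6 D:8>2)
P1 drop C (B beats it: Q:8>1 R:9>5)
P1→{B,D} P2→{Q,R}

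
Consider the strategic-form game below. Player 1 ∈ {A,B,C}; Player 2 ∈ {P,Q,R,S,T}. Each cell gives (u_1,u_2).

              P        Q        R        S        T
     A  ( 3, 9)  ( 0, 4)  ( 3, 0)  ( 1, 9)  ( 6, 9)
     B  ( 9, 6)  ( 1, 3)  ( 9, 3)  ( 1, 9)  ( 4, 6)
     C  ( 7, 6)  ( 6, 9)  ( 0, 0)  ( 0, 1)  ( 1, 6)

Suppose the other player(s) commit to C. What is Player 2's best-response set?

u_2(P vs C) = 6
u_2(Q vs C) = 9
u_2(R vs C) = 0
u_2(S vs C) = 1
u_2(T vs C) = 6
max payoff 9 at {Q}

argmax u_2 = {Q}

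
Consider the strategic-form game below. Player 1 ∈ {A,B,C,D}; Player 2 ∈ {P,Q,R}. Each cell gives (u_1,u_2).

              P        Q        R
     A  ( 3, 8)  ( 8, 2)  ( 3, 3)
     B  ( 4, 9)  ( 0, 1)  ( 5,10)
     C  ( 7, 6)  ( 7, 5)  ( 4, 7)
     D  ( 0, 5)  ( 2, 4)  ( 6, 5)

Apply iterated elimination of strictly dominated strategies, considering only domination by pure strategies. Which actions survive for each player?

Survivors P1:{B,C,D} P2:{P,R}

P2 drop Q (P beats it: A:8>2 B:9>1 C:6>5 D:5>4)
P1 drop A (B beats it: P:4>3 R:5>3)
P1→{B,C,D} P2→{P,R}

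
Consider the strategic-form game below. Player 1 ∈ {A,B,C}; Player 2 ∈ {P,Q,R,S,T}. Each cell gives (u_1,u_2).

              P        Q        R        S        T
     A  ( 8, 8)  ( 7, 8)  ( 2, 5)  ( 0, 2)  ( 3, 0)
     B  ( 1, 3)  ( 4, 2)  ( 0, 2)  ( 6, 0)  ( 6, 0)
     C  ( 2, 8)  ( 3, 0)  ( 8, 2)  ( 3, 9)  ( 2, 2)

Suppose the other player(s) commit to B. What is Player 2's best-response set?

argmax u_2 = {P}

u_2(P vs B) = 3
u_2(Q vs B) = 2
u_2(R vs B) = 2
u_2(S vs B) = 0
u_2(T vs B) = 0
max payoff 3 at {P}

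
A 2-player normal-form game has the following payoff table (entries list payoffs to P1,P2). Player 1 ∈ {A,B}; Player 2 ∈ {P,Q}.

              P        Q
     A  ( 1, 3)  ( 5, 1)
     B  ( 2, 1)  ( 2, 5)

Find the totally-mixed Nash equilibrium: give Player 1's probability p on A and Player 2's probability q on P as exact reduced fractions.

(p,q) = (2/3, 3/4)

P1 indiff ⇒ q·1+(1-q)·5 = q·2+(1-q)·2 ⇒ q(-1) = (1-q)(-3) ⇒ q = 3/4
P2 indiff ⇒ p·3+(1-p)·1 = p·1+(1-p)·5 ⇒ p(2) = (1-p)(4) ⇒ p = 2/3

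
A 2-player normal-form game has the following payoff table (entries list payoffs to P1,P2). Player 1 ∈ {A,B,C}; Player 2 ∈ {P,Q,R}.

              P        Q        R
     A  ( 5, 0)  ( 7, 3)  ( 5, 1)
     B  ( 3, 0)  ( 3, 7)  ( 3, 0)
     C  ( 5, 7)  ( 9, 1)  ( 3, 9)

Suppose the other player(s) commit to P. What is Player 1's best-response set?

u_1(A vs P) = 5
u_1(B vs P) = 3
u_1(C vs P) = 5
max payoff 5 at {A,C}

BR_1 = {A,C}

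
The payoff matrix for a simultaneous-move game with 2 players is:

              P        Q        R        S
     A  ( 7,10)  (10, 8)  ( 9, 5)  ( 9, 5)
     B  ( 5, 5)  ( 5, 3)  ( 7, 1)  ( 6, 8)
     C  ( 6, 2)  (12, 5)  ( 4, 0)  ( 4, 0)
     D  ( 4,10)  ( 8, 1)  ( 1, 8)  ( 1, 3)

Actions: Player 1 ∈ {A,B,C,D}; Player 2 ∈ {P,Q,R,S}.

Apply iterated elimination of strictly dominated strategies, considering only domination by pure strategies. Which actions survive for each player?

IESDS → P1:{A,C} P2:{P,Q}

P1 drop B (A beats it: P:7>5 Q:10>5 R:9>7 S:9>6)
P1 drop D (A beats it: P:7>4 Q:10>8 R:9>1 S:9>1)
P2 drop R (P beats it: A:10>5 C:2>0)
P2 drop S (P beats it: A:10>5 C:2>0)
P1→{A,C} P2→{P,Q}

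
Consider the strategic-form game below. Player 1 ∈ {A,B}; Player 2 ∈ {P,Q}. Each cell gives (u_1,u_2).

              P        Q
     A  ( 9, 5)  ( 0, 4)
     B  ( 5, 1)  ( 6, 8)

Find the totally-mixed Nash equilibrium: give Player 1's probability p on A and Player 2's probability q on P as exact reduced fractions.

P1 indiff ⇒ q·9+(1-q)·0 = q·5+(1-q)·6 ⇒ q(4) = (1-q)(6) ⇒ q = 3/5
P2 indiff ⇒ p·5+(1-p)·1 = p·4+(1-p)·8 ⇒ p(1) = (1-p)(7) ⇒ p = 7/8

P1 mixes 7/8 on A; P2 mixes 3/5 on P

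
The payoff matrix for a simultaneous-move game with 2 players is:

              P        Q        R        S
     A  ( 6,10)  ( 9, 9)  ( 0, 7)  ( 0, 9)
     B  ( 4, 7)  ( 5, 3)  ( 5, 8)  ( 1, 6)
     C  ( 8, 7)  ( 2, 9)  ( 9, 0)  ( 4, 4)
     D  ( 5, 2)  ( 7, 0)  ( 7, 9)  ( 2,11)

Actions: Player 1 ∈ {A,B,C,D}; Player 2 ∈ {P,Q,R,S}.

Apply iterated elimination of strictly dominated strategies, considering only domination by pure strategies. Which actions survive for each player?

P1 drop B (D beats it: P:5>4 Q:7>5 R:7>5 S:2>1)
P2 drop R (S beats it: A:9>7 C:4>0 D:11>9)
P1→{A,C,D} P2→{P,Q,S}

IESDS → P1:{A,C,D} P2:{P,Q,S}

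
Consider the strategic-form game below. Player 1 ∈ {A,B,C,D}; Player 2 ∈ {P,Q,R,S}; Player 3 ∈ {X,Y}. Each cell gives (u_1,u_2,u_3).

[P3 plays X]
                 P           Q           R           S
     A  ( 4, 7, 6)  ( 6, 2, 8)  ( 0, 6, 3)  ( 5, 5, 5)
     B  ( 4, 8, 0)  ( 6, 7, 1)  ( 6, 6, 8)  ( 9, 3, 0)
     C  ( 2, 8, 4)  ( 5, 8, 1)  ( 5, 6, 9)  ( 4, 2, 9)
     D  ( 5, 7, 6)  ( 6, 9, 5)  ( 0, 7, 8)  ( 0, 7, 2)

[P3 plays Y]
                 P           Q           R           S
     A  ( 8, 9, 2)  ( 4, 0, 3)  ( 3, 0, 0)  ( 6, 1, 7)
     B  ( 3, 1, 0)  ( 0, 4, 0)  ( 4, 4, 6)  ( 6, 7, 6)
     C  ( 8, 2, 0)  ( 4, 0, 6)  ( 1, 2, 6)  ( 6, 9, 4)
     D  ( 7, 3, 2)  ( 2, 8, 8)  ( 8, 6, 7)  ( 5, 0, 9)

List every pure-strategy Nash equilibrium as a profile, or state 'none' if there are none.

NE set: (B,S,Y)

(A,P,X): not NE [P1→D gives 5>4]
(A,P,Y): not NE [P3→X gives 6>2]
(A,Q,X): not NE [P2→P gives 7>2]
(A,Q,Y): not NE [P2→P gives 9>0; P3→X gives 8>3]
(A,R,X): not NE [P1→B gives 6>0; P2→P gives 7>6]
(A,R,Y): not NE [P1→D gives 8>3; P2→P gives 9>0; P3→X gives 3>0]
(A,S,X): not NE [P1→B gives 9>5; P2→P gives 7>5; P3→Y gives 7>5]
(A,S,Y): not NE [P2→P gives 9>1]
(B,P,X): not NE [P1→D gives 5>4]
(B,P,Y): not NE [P1→C gives 8>3; P2→S gives 7>1]
(B,Q,X): not NE [P2→P gives 8>7]
(B,Q,Y): not NE [P1→C gives 4>0; P2→S gives 7>4; P3→X gives 1>0]
(B,R,X): not NE [P2→P gives 8>6]
(B,R,Y): not NE [P1→D gives 8>4; P2→S gives 7>4; P3→X gives 8>6]
(B,S,X): not NE [P2→P gives 8>3; P3→Y gives 6>0]
(B,S,Y): NE
(C,P,X): not NE [P1→D gives 5>2]
(C,P,Y): not NE [P2→S gives 9>2; P3→X gives 4>0]
(C,Q,X): not NE [P1→D gives 6>5; P3→Y gives 6>1]
(C,Q,Y): not NE [P2→S gives 9>0]
(C,R,X): not NE [P1→B gives 6>5; P2→Q gives 8>6]
(C,R,Y): not NE [P1→D gives 8>1; P2→S gives 9>2; P3→X gives 9>6]
(C,S,X): not NE [P1→B gives 9>4; P2→Q gives 8>2]
(C,S,Y): not NE [P3→X gives 9>4]
(D,P,X): not NE [P2→Q gives 9>7]
(D,P,Y): not NE [P1→C gives 8>7; P2→Q gives 8>3; P3→X gives 6>2]
(D,Q,X): not NE [P3→Y gives 8>5]
(D,Q,Y): not NE [P1→C gives 4>2]
(D,R,X): not NE [P1→B gives 6>0; P2→Q gives 9>7]
(D,R,Y): not NE [P2→Q gives 8>6; P3→X gives 8>7]
(D,S,X): not NE [P1→B gives 9>0; P2→Q gives 9>7; P3→Y gives 9>2]
(D,S,Y): not NE [P1→C gives 6>5; P2→Q gives 8>0]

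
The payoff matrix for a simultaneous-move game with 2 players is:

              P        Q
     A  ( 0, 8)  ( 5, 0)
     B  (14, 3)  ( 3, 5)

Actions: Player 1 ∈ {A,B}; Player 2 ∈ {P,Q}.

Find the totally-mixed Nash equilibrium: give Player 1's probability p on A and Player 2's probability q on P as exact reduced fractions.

p=1/5, q=1/8

P1 indiff ⇒ q·0+(1-q)·5 = q·14+(1-q)·3 ⇒ q(-14) = (1-q)(-2) ⇒ q = 1/8
P2 indiff ⇒ p·8+(1-p)·3 = p·0+(1-p)·5 ⇒ p(8) = (1-p)(2) ⇒ p = 1/5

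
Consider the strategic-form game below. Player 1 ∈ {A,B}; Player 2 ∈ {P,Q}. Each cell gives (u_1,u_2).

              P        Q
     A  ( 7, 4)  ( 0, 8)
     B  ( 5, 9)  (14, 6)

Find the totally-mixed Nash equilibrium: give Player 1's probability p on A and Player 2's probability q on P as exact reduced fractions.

P1 indiff ⇒ q·7+(1-q)·0 = q·5+(1-q)·14 ⇒ q(2) = (1-q)(14) ⇒ q = 7/8
P2 indiff ⇒ p·4+(1-p)·9 = p·8+(1-p)·6 ⇒ p(-4) = (1-p)(-3) ⇒ p = 3/7

P1 mixes 3/7 on A; P2 mixes 7/8 on P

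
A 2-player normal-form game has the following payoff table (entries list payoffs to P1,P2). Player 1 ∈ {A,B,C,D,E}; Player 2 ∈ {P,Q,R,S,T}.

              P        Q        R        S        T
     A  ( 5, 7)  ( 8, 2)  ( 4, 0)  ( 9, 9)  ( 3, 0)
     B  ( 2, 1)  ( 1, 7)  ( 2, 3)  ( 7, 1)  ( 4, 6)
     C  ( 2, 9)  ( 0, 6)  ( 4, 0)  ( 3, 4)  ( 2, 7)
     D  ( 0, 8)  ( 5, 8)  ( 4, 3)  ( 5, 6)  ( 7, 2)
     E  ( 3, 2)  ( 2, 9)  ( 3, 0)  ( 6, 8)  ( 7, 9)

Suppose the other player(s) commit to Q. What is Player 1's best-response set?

argmax u_1 = {A}

u_1(A vs Q) = 8
u_1(B vs Q) = 1
u_1(C vs Q) = 0
u_1(D vs Q) = 5
u_1(E vs Q) = 2
max payoff 8 at {A}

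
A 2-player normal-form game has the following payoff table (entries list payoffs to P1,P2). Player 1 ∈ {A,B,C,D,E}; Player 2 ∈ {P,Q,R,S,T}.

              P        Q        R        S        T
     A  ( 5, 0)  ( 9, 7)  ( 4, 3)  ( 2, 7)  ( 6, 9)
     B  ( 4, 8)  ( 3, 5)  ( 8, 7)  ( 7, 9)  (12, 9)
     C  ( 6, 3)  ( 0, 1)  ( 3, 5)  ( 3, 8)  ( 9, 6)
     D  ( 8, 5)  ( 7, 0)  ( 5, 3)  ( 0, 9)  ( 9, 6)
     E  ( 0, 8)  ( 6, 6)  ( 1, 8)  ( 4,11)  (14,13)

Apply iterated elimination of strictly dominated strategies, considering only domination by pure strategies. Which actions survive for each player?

P2 drop P (S beats it: A:7>0 B:9>8 C:8>3 D:9>5 E:11>8)
P1 drop C (B beats it: Q:3>0 R:8>3 S:7>3 T:12>9)
P2 drop Q (T beats it: A:9>7 B:9>5 D:6>0 E:13>6)
P1 drop A (B beats it: R:8>4 S:7>2 T:12>6)
P1 drop D (B beats it: R:8>5 S:7>0 T:12>9)
P2 drop R (S beats it: B:9>7 E:11>8)
P1→{B,E} P2→{S,T}

Survivors P1:{B,E} P2:{S,T}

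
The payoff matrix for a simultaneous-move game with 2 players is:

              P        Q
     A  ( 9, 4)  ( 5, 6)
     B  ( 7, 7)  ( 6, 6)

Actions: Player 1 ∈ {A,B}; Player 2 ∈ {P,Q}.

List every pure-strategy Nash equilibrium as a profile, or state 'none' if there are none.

(A,P): not NE [P2→Q gives 6>4]
(A,Q): not NE [P1→B gives 6>5]
(B,P): not NE [P1→A gives 9>7]
(B,Q): not NE [P2→P gives 7>6]

No pure NE.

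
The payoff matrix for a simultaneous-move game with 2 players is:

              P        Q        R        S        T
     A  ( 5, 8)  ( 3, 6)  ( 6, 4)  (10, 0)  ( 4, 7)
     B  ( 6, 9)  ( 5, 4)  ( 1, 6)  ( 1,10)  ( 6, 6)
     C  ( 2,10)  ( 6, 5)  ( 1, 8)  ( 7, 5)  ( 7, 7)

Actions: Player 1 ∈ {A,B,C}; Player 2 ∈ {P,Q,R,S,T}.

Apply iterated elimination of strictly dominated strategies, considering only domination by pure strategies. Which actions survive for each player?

IESDS → P1:{A,B} P2:{P,S}

P2 drop Q (P beats it: A:8>6 B:9>4 C:10>5)
P2 drop R (P beats it: A:8>4 B:9>6 C:10>8)
P2 drop T (P beats it: A:8>7 B:9>6 C:10>7)
P1 drop C (A beats it: P:5>2 S:10>7)
P1→{A,B} P2→{P,S}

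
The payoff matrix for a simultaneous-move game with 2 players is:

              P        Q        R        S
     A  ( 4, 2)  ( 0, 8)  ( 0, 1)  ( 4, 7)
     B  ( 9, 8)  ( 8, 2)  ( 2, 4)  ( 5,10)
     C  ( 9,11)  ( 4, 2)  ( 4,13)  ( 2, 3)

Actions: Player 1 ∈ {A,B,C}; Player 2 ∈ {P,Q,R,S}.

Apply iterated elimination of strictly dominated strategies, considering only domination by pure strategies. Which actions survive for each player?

Survivors P1:{B,C} P2:{P,R,S}

P1 drop A (B beats it: P:9>4 Q:8>0 R:2>0 S:5>4)
P2 drop Q (P beats it: B:8>2 C:11>2)
P1→{B,C} P2→{P,R,S}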